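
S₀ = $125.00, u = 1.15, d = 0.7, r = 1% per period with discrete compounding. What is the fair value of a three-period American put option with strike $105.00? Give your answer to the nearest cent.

Risk-neutral probability p = (1 + 0.01 − 0.7)/(1.15 − 0.7) = 0.3100/0.4500 = 0.6889
Terminal stock prices: S_uuu = 190.1, S_uud = 115.7, S_udd = 70.44, S_ddd = 42.87
Terminal payoffs (K − S): max(-85.11, 0) = 0, max(-10.72, 0) = 0, max(34.56, 0) = 34.56, max(62.13, 0) = 62.13
Node uu (S = 165.3): continuation = 1/1.01·[0.6889·0.0000 + 0.3111·0.0000] = 0.0000; exercise value = 0.0000 ≤ continuation, so V_uu = 0.0000
Node ud (S = 100.6): continuation = 1/1.01·[0.6889·0.0000 + 0.3111·34.5625] = 10.6463; exercise value = 4.3750 ≤ continuation, so V_ud = 10.6463
Node dd (S = 61.25): continuation = 1/1.01·[0.6889·34.5625 + 0.3111·62.1250] = 42.7104; exercise value = 43.7500 > continuation, so V_dd = 43.7500 (exercise)
Node u (S = 143.8): continuation = 1/1.01·[0.6889·0.0000 + 0.3111·10.6463] = 3.2794; exercise value = 0.0000 ≤ continuation, so V_u = 3.2794
Node d (S = 87.5): continuation = 1/1.01·[0.6889·10.6463 + 0.3111·43.7500] = 20.7379; exercise value = 17.5000 ≤ continuation, so V_d = 20.7379
Node 0 (S = 125): continuation = 1/1.01·[0.6889·3.2794 + 0.3111·20.7379] = 8.6247; exercise value = 0.0000 ≤ continuation, so V_0 = 8.6247

$8.62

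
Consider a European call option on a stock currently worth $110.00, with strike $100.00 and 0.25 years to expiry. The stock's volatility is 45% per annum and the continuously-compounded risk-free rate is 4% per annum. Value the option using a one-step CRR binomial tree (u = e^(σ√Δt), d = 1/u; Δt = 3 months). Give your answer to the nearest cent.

CRR parameters: u = e^(σ√Δt) = e^(0.45·√0.25) = 1.2523, d = 1/u = 0.7985
Per-period rate: rΔt = 0.04·0.25 = 0.01, so R = e^0.01 = 1.0101
Risk-neutral probability p = (e^0.01 − 0.7985)/(1.2523 − 0.7985) = 0.2115/0.4538 = 0.4661
Terminal stock prices: S_u = 137.8, S_d = 87.84
Terminal payoffs (S − K): max(37.76, 0) = 37.76, max(-12.16, 0) = 0
Node 0 (S = 110): V_0 = e^(−0.01)·[0.4661·37.7555 + 0.5339·0.0000] = 17.4240

$17.42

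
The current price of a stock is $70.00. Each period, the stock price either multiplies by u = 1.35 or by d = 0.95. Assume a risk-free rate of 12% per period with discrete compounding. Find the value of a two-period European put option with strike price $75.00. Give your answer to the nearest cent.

$3.12

Risk-neutral probability p = (1 + 0.12 − 0.95)/(1.35 − 0.95) = 0.1700/0.4000 = 0.4250
Terminal stock prices: S_uu = 127.6, S_ud = 89.77, S_dd = 63.17
Terminal payoffs (K − S): max(-52.58, 0) = 0, max(-14.77, 0) = 0, max(11.83, 0) = 11.83
Node u (S = 94.5): V_u = 1/1.12·[0.4250·0.0000 + 0.5750·0.0000] = 0.0000
Node d (S = 66.5): V_d = 1/1.12·[0.4250·0.0000 + 0.5750·11.8250] = 6.0709
Node 0 (S = 70): V_0 = 1/1.12·[0.4250·0.0000 + 0.5750·6.0709] = 3.1167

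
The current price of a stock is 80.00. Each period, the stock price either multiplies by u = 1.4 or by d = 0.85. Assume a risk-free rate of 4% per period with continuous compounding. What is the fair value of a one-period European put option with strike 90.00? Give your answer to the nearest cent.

13.80

Risk-neutral probability p = (e^0.04 − 0.85)/(1.4 − 0.85) = 0.1908/0.5500 = 0.3469
Terminal stock prices: S_u = 112, S_d = 68
Terminal payoffs (K − S): max(-22, 0) = 0, max(22, 0) = 22
Node 0 (S = 80): V_0 = e^(−0.04)·[0.3469·0.0000 + 0.6531·22.0000] = 13.8042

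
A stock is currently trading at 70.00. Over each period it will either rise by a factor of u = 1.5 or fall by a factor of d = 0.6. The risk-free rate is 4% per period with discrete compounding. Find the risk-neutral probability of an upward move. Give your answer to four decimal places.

p = 0.4889

Risk-neutral probability p = (1 + 0.04 − 0.6)/(1.5 − 0.6) = 0.4400/0.9000 = 0.4889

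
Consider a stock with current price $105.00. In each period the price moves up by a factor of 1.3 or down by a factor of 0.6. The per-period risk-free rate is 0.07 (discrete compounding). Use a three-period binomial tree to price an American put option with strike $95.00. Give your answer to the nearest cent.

Risk-neutral probability p = (1 + 0.07 − 0.6)/(1.3 − 0.6) = 0.4700/0.7000 = 0.6714
Terminal stock prices: S_uuu = 230.7, S_uud = 106.5, S_udd = 49.14, S_ddd = 22.68
Terminal payoffs (K − S): max(-135.7, 0) = 0, max(-11.47, 0) = 0, max(45.86, 0) = 45.86, max(72.32, 0) = 72.32
Node uu (S = 177.5): continuation = 1/1.07·[0.6714·0.0000 + 0.3286·0.0000] = 0.0000; exercise value = 0.0000 ≤ continuation, so V_uu = 0.0000
Node ud (S = 81.9): continuation = 1/1.07·[0.6714·0.0000 + 0.3286·45.8600] = 14.0825; exercise value = 13.1000 ≤ continuation, so V_ud = 14.0825
Node dd (S = 37.8): continuation = 1/1.07·[0.6714·45.8600 + 0.3286·72.3200] = 50.9850; exercise value = 57.2000 > continuation, so V_dd = 57.2000 (exercise)
Node u (S = 136.5): continuation = 1/1.07·[0.6714·0.0000 + 0.3286·14.0825] = 4.3244; exercise value = 0.0000 ≤ continuation, so V_u = 4.3244
Node d (S = 63): continuation = 1/1.07·[0.6714·14.0825 + 0.3286·57.2000] = 26.4016; exercise value = 32.0000 > continuation, so V_d = 32.0000 (exercise)
Node 0 (S = 105): continuation = 1/1.07·[0.6714·4.3244 + 0.3286·32.0000] = 12.5400; exercise value = 0.0000 ≤ continuation, so V_0 = 12.5400

$12.54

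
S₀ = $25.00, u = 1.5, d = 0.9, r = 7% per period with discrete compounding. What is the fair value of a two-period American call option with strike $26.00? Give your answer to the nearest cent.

$4.87

Risk-neutral probability p = (1 + 0.07 − 0.9)/(1.5 − 0.9) = 0.1700/0.6000 = 0.2833
Terminal stock prices: S_uu = 56.25, S_ud = 33.75, S_dd = 20.25
Terminal payoffs (S − K): max(30.25, 0) = 30.25, max(7.75, 0) = 7.75, max(-5.75, 0) = 0
Node u (S = 37.5): continuation = 1/1.07·[0.2833·30.2500 + 0.7167·7.7500] = 13.2009; exercise value = 11.5000 ≤ continuation, so V_u = 13.2009
Node d (S = 22.5): continuation = 1/1.07·[0.2833·7.7500 + 0.7167·0.0000] = 2.0522; exercise value = 0.0000 ≤ continuation, so V_d = 2.0522
Node 0 (S = 25): continuation = 1/1.07·[0.2833·13.2009 + 0.7167·2.0522] = 4.8701; exercise value = 0.0000 ≤ continuation, so V_0 = 4.8701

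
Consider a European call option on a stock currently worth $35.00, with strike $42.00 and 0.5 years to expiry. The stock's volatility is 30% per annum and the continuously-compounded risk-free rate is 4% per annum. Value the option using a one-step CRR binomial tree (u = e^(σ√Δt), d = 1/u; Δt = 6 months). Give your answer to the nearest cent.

$0.62

CRR parameters: u = e^(σ√Δt) = e^(0.3·√0.5) = 1.2363, d = 1/u = 0.8089
Per-period rate: rΔt = 0.04·0.5 = 0.02, so R = e^0.02 = 1.0202
Risk-neutral probability p = (e^0.02 − 0.8089)/(1.2363 − 0.8089) = 0.2113/0.4275 = 0.4944
Terminal stock prices: S_u = 43.27, S_d = 28.31
Terminal payoffs (S − K): max(1.271, 0) = 1.271, max(-13.69, 0) = 0
Node 0 (S = 35): V_0 = e^(−0.02)·[0.4944·1.2709 + 0.5056·0.0000] = 0.6159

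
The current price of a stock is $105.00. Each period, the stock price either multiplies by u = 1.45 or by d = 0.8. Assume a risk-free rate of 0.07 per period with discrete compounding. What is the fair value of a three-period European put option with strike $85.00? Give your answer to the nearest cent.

Risk-neutral probability p = (1 + 0.07 − 0.8)/(1.45 − 0.8) = 0.2700/0.6500 = 0.4154
Terminal stock prices: S_uuu = 320.1, S_uud = 176.6, S_udd = 97.44, S_ddd = 53.76
Terminal payoffs (K − S): max(-235.1, 0) = 0, max(-91.61, 0) = 0, max(-12.44, 0) = 0, max(31.24, 0) = 31.24
Node uu (S = 220.8): V_uu = 1/1.07·[0.4154·0.0000 + 0.5846·0.0000] = 0.0000
Node ud (S = 121.8): V_ud = 1/1.07·[0.4154·0.0000 + 0.5846·0.0000] = 0.0000
Node dd (S = 67.2): V_dd = 1/1.07·[0.4154·0.0000 + 0.5846·31.2400] = 17.0686
Node u (S = 152.2): V_u = 1/1.07·[0.4154·0.0000 + 0.5846·0.0000] = 0.0000
Node d (S = 84): V_d = 1/1.07·[0.4154·0.0000 + 0.5846·17.0686] = 9.3258
Node 0 (S = 105): V_0 = 1/1.07·[0.4154·0.0000 + 0.5846·9.3258] = 5.0953

$5.10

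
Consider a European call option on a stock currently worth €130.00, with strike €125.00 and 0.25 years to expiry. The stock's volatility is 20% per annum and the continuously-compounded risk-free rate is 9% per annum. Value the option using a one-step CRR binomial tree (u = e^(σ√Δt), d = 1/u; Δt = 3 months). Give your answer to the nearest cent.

CRR parameters: u = e^(σ√Δt) = e^(0.2·√0.25) = 1.1052, d = 1/u = 0.9048
Per-period rate: rΔt = 0.09·0.25 = 0.0225, so R = e^0.0225 = 1.0228
Risk-neutral probability p = (e^0.0225 − 0.9048)/(1.1052 − 0.9048) = 0.1179/0.2003 = 0.5886
Terminal stock prices: S_u = 143.7, S_d = 117.6
Terminal payoffs (S − K): max(18.67, 0) = 18.67, max(-7.371, 0) = 0
Node 0 (S = 130): V_0 = e^(−0.0225)·[0.5886·18.6722 + 0.4114·0.0000] = 10.7461

€10.75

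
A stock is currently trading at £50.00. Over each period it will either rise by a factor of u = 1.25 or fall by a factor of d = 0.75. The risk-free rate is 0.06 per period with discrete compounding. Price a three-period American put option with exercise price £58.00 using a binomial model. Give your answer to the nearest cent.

Risk-neutral probability p = (1 + 0.06 − 0.75)/(1.25 − 0.75) = 0.3100/0.5000 = 0.6200
Terminal stock prices: S_uuu = 97.66, S_uud = 58.59, S_udd = 35.16, S_ddd = 21.09
Terminal payoffs (K − S): max(-39.66, 0) = 0, max(-0.5938, 0) = 0, max(22.84, 0) = 22.84, max(36.91, 0) = 36.91
Node uu (S = 78.12): continuation = 1/1.06·[0.6200·0.0000 + 0.3800·0.0000] = 0.0000; exercise value = 0.0000 ≤ continuation, so V_uu = 0.0000
Node ud (S = 46.88): continuation = 1/1.06·[0.6200·0.0000 + 0.3800·22.8438] = 8.1893; exercise value = 11.1250 > continuation, so V_ud = 11.1250 (exercise)
Node dd (S = 28.12): continuation = 1/1.06·[0.6200·22.8438 + 0.3800·36.9062] = 26.5920; exercise value = 29.8750 > continuation, so V_dd = 29.8750 (exercise)
Node u (S = 62.5): continuation = 1/1.06·[0.6200·0.0000 + 0.3800·11.1250] = 3.9882; exercise value = 0.0000 ≤ continuation, so V_u = 3.9882
Node d (S = 37.5): continuation = 1/1.06·[0.6200·11.1250 + 0.3800·29.8750] = 17.2170; exercise value = 20.5000 > continuation, so V_d = 20.5000 (exercise)
Node 0 (S = 50): continuation = 1/1.06·[0.6200·3.9882 + 0.3800·20.5000] = 9.6818; exercise value = 8.0000 ≤ continuation, so V_0 = 9.6818

£9.68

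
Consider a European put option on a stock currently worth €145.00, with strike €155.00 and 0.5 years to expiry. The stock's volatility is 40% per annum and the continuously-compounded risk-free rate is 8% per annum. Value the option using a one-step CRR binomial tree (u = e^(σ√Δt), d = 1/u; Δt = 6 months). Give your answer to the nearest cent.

CRR parameters: u = e^(σ√Δt) = e^(0.4·√0.5) = 1.3269, d = 1/u = 0.7536
Per-period rate: rΔt = 0.08·0.5 = 0.04, so R = e^0.04 = 1.0408
Risk-neutral probability p = (e^0.04 − 0.7536)/(1.3269 − 0.7536) = 0.2872/0.5733 = 0.5009
Terminal stock prices: S_u = 192.4, S_d = 109.3
Terminal payoffs (K − S): max(-37.4, 0) = 0, max(45.72, 0) = 45.72
Node 0 (S = 145): V_0 = e^(−0.04)·[0.5009·0.0000 + 0.4991·45.7224] = 21.9232

€21.92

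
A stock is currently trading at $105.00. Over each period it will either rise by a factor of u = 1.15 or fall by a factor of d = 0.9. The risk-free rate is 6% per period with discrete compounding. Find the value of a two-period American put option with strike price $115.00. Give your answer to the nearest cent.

$10.00

Risk-neutral probability p = (1 + 0.06 − 0.9)/(1.15 − 0.9) = 0.1600/0.2500 = 0.6400
Terminal stock prices: S_uu = 138.9, S_ud = 108.7, S_dd = 85.05
Terminal payoffs (K − S): max(-23.86, 0) = 0, max(6.325, 0) = 6.325, max(29.95, 0) = 29.95
Node u (S = 120.7): continuation = 1/1.06·[0.6400·0.0000 + 0.3600·6.3250] = 2.1481; exercise value = 0.0000 ≤ continuation, so V_u = 2.1481
Node d (S = 94.5): continuation = 1/1.06·[0.6400·6.3250 + 0.3600·29.9500] = 13.9906; exercise value = 20.5000 > continuation, so V_d = 20.5000 (exercise)
Node 0 (S = 105): continuation = 1/1.06·[0.6400·2.1481 + 0.3600·20.5000] = 8.2592; exercise value = 10.0000 > continuation, so V_0 = 10.0000 (exercise)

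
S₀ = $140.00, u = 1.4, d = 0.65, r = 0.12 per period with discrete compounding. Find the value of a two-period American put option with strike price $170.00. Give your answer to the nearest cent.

$34.28

Risk-neutral probability p = (1 + 0.12 − 0.65)/(1.4 − 0.65) = 0.4700/0.7500 = 0.6267
Terminal stock prices: S_uu = 274.4, S_ud = 127.4, S_dd = 59.15
Terminal payoffs (K − S): max(-104.4, 0) = 0, max(42.6, 0) = 42.6, max(110.8, 0) = 110.8
Node u (S = 196): continuation = 1/1.12·[0.6267·0.0000 + 0.3733·42.6000] = 14.2000; exercise value = 0.0000 ≤ continuation, so V_u = 14.2000
Node d (S = 91): continuation = 1/1.12·[0.6267·42.6000 + 0.3733·110.8500] = 60.7857; exercise value = 79.0000 > continuation, so V_d = 79.0000 (exercise)
Node 0 (S = 140): continuation = 1/1.12·[0.6267·14.2000 + 0.3733·79.0000] = 34.2786; exercise value = 30.0000 ≤ continuation, so V_0 = 34.2786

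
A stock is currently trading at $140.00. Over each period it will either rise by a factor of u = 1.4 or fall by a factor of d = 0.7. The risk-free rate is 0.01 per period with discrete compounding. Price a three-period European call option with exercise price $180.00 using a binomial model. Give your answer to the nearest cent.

Risk-neutral probability p = (1 + 0.01 − 0.7)/(1.4 − 0.7) = 0.3100/0.7000 = 0.4429
Terminal stock prices: S_uuu = 384.2, S_uud = 192.1, S_udd = 96.04, S_ddd = 48.02
Terminal payoffs (S − K): max(204.2, 0) = 204.2, max(12.08, 0) = 12.08, max(-83.96, 0) = 0, max(-132, 0) = 0
Node uu (S = 274.4): V_uu = 1/1.01·[0.4429·204.1600 + 0.5571·12.0800] = 96.1822
Node ud (S = 137.2): V_ud = 1/1.01·[0.4429·12.0800 + 0.5571·0.0000] = 5.2967
Node dd (S = 68.6): V_dd = 1/1.01·[0.4429·0.0000 + 0.5571·0.0000] = 0.0000
Node u (S = 196): V_u = 1/1.01·[0.4429·96.1822 + 0.5571·5.2967] = 45.0951
Node d (S = 98): V_d = 1/1.01·[0.4429·5.2967 + 0.5571·0.0000] = 2.3225
Node 0 (S = 140): V_0 = 1/1.01·[0.4429·45.0951 + 0.5571·2.3225] = 21.0541

$21.05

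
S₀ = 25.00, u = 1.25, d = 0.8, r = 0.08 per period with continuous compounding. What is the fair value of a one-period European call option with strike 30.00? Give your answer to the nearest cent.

0.73

Risk-neutral probability p = (e^0.08 − 0.8)/(1.25 − 0.8) = 0.2833/0.4500 = 0.6295
Terminal stock prices: S_u = 31.25, S_d = 20
Terminal payoffs (S − K): max(1.25, 0) = 1.25, max(-10, 0) = 0
Node 0 (S = 25): V_0 = e^(−0.08)·[0.6295·1.2500 + 0.3705·0.0000] = 0.7264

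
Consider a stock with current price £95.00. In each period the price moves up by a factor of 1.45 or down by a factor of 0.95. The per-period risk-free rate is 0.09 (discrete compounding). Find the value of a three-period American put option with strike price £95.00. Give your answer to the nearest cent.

Risk-neutral probability p = (1 + 0.09 − 0.95)/(1.45 − 0.95) = 0.1400/0.5000 = 0.2800
Terminal stock prices: S_uuu = 289.6, S_uud = 189.8, S_udd = 124.3, S_ddd = 81.45
Terminal payoffs (K − S): max(-194.6, 0) = 0, max(-94.75, 0) = 0, max(-29.32, 0) = 0, max(13.55, 0) = 13.55
Node uu (S = 199.7): continuation = 1/1.09·[0.2800·0.0000 + 0.7200·0.0000] = 0.0000; exercise value = 0.0000 ≤ continuation, so V_uu = 0.0000
Node ud (S = 130.9): continuation = 1/1.09·[0.2800·0.0000 + 0.7200·0.0000] = 0.0000; exercise value = 0.0000 ≤ continuation, so V_ud = 0.0000
Node dd (S = 85.74): continuation = 1/1.09·[0.2800·0.0000 + 0.7200·13.5494] = 8.9500; exercise value = 9.2625 > continuation, so V_dd = 9.2625 (exercise)
Node u (S = 137.8): continuation = 1/1.09·[0.2800·0.0000 + 0.7200·0.0000] = 0.0000; exercise value = 0.0000 ≤ continuation, so V_u = 0.0000
Node d (S = 90.25): continuation = 1/1.09·[0.2800·0.0000 + 0.7200·9.2625] = 6.1183; exercise value = 4.7500 ≤ continuation, so V_d = 6.1183
Node 0 (S = 95): continuation = 1/1.09·[0.2800·0.0000 + 0.7200·6.1183] = 4.0415; exercise value = 0.0000 ≤ continuation, so V_0 = 4.0415

£4.04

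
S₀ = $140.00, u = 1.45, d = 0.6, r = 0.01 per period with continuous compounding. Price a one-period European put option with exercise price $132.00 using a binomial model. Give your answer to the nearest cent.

$24.60

Risk-neutral probability p = (e^0.01 − 0.6)/(1.45 − 0.6) = 0.4101/0.8500 = 0.4824
Terminal stock prices: S_u = 203, S_d = 84
Terminal payoffs (K − S): max(-71, 0) = 0, max(48, 0) = 48
Node 0 (S = 140): V_0 = e^(−0.01)·[0.4824·0.0000 + 0.5176·48.0000] = 24.5970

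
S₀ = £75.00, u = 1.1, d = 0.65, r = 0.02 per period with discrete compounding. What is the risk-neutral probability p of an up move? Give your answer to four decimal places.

Risk-neutral probability p = (1 + 0.02 − 0.65)/(1.1 − 0.65) = 0.3700/0.4500 = 0.8222

p = 0.8222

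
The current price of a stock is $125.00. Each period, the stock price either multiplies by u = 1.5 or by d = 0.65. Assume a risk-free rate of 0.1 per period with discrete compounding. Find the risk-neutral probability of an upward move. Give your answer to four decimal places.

Risk-neutral probability p = (1 + 0.1 − 0.65)/(1.5 − 0.65) = 0.4500/0.8500 = 0.5294

p = 0.5294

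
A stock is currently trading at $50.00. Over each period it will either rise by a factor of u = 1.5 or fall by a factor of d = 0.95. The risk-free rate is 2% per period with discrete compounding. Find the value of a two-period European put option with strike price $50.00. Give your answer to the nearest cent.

$3.57

Risk-neutral probability p = (1 + 0.02 − 0.95)/(1.5 − 0.95) = 0.0700/0.5500 = 0.1273
Terminal stock prices: S_uu = 112.5, S_ud = 71.25, S_dd = 45.12
Terminal payoffs (K − S): max(-62.5, 0) = 0, max(-21.25, 0) = 0, max(4.875, 0) = 4.875
Node u (S = 75): V_u = 1/1.02·[0.1273·0.0000 + 0.8727·0.0000] = 0.0000
Node d (S = 47.5): V_d = 1/1.02·[0.1273·0.0000 + 0.8727·4.8750] = 4.1711
Node 0 (S = 50): V_0 = 1/1.02·[0.1273·0.0000 + 0.8727·4.1711] = 3.5689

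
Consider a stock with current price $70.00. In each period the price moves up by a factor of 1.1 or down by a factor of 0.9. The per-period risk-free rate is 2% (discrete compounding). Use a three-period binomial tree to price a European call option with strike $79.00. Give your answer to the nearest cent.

Risk-neutral probability p = (1 + 0.02 − 0.9)/(1.1 − 0.9) = 0.1200/0.2000 = 0.6000
Terminal stock prices: S_uuu = 93.17, S_uud = 76.23, S_udd = 62.37, S_ddd = 51.03
Terminal payoffs (S − K): max(14.17, 0) = 14.17, max(-2.77, 0) = 0, max(-16.63, 0) = 0, max(-27.97, 0) = 0
Node uu (S = 84.7): V_uu = 1/1.02·[0.6000·14.1700 + 0.4000·0.0000] = 8.3353
Node ud (S = 69.3): V_ud = 1/1.02·[0.6000·0.0000 + 0.4000·0.0000] = 0.0000
Node dd (S = 56.7): V_dd = 1/1.02·[0.6000·0.0000 + 0.4000·0.0000] = 0.0000
Node u (S = 77): V_u = 1/1.02·[0.6000·8.3353 + 0.4000·0.0000] = 4.9031
Node d (S = 63): V_d = 1/1.02·[0.6000·0.0000 + 0.4000·0.0000] = 0.0000
Node 0 (S = 70): V_0 = 1/1.02·[0.6000·4.9031 + 0.4000·0.0000] = 2.8842

$2.88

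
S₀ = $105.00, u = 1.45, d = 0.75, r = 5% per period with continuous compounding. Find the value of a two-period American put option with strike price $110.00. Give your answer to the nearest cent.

$16.93

Risk-neutral probability p = (e^0.05 − 0.75)/(1.45 − 0.75) = 0.3013/0.7000 = 0.4304
Terminal stock prices: S_uu = 220.8, S_ud = 114.2, S_dd = 59.06
Terminal payoffs (K − S): max(-110.8, 0) = 0, max(-4.188, 0) = 0, max(50.94, 0) = 50.94
Node u (S = 152.2): continuation = e^(−0.05)·[0.4304·0.0000 + 0.5696·0.0000] = 0.0000; exercise value = 0.0000 ≤ continuation, so V_u = 0.0000
Node d (S = 78.75): continuation = e^(−0.05)·[0.4304·0.0000 + 0.5696·50.9375] = 27.5996; exercise value = 31.2500 > continuation, so V_d = 31.2500 (exercise)
Node 0 (S = 105): continuation = e^(−0.05)·[0.4304·0.0000 + 0.5696·31.2500] = 16.9323; exercise value = 5.0000 ≤ continuation, so V_0 = 16.9323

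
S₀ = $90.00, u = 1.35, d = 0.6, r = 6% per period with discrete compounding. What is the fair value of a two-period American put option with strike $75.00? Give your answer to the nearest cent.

$8.10

Risk-neutral probability p = (1 + 0.06 − 0.6)/(1.35 − 0.6) = 0.4600/0.7500 = 0.6133
Terminal stock prices: S_uu = 164, S_ud = 72.9, S_dd = 32.4
Terminal payoffs (K − S): max(-89.03, 0) = 0, max(2.1, 0) = 2.1, max(42.6, 0) = 42.6
Node u (S = 121.5): continuation = 1/1.06·[0.6133·0.0000 + 0.3867·2.1000] = 0.7660; exercise value = 0.0000 ≤ continuation, so V_u = 0.7660
Node d (S = 54): continuation = 1/1.06·[0.6133·2.1000 + 0.3867·42.6000] = 16.7547; exercise value = 21.0000 > continuation, so V_d = 21.0000 (exercise)
Node 0 (S = 90): continuation = 1/1.06·[0.6133·0.7660 + 0.3867·21.0000] = 8.1036; exercise value = 0.0000 ≤ continuation, so V_0 = 8.1036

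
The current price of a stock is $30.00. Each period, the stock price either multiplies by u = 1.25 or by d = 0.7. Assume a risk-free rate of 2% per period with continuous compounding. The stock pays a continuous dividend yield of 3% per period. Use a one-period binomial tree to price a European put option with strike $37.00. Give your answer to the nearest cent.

Per-period risk-free factor R = e^0.02 = 1.0202; dividend-adjusted growth = e^(0.02−0.03) = 0.9900.
Risk-neutral probability p = (0.9900 − 0.7)/(1.25 − 0.7) = 0.2900/0.5500 = 0.5274
Terminal stock prices: S_u = 37.5, S_d = 21
Terminal payoffs (K − S): max(-0.5, 0) = 0, max(16, 0) = 16
Node 0 (S = 30): V_0 = e^(−0.02)·[0.5274·0.0000 + 0.4726·16.0000] = 7.4124

$7.41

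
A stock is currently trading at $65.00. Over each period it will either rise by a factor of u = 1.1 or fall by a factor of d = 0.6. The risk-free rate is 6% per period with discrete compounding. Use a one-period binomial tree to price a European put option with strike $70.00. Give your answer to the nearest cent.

$2.34

Risk-neutral probability p = (1 + 0.06 − 0.6)/(1.1 − 0.6) = 0.4600/0.5000 = 0.9200
Terminal stock prices: S_u = 71.5, S_d = 39
Terminal payoffs (K − S): max(-1.5, 0) = 0, max(31, 0) = 31
Node 0 (S = 65): V_0 = 1/1.06·[0.9200·0.0000 + 0.0800·31.0000] = 2.3396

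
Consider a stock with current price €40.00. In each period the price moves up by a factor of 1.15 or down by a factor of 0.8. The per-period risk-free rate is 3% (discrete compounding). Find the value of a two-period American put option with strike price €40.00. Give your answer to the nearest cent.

€3.34

Risk-neutral probability p = (1 + 0.03 − 0.8)/(1.15 − 0.8) = 0.2300/0.3500 = 0.6571
Terminal stock prices: S_uu = 52.9, S_ud = 36.8, S_dd = 25.6
Terminal payoffs (K − S): max(-12.9, 0) = 0, max(3.2, 0) = 3.2, max(14.4, 0) = 14.4
Node u (S = 46): continuation = 1/1.03·[0.6571·0.0000 + 0.3429·3.2000] = 1.0652; exercise value = 0.0000 ≤ continuation, so V_u = 1.0652
Node d (S = 32): continuation = 1/1.03·[0.6571·3.2000 + 0.3429·14.4000] = 6.8350; exercise value = 8.0000 > continuation, so V_d = 8.0000 (exercise)
Node 0 (S = 40): continuation = 1/1.03·[0.6571·1.0652 + 0.3429·8.0000] = 3.3426; exercise value = 0.0000 ≤ continuation, so V_0 = 3.3426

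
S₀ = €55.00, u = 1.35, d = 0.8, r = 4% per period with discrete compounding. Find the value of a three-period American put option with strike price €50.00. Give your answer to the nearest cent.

€4.96

Risk-neutral probability p = (1 + 0.04 − 0.8)/(1.35 − 0.8) = 0.2400/0.5500 = 0.4364
Terminal stock prices: S_uuu = 135.3, S_uud = 80.19, S_udd = 47.52, S_ddd = 28.16
Terminal payoffs (K − S): max(-85.32, 0) = 0, max(-30.19, 0) = 0, max(2.48, 0) = 2.48, max(21.84, 0) = 21.84
Node uu (S = 100.2): continuation = 1/1.04·[0.4364·0.0000 + 0.5636·0.0000] = 0.0000; exercise value = 0.0000 ≤ continuation, so V_uu = 0.0000
Node ud (S = 59.4): continuation = 1/1.04·[0.4364·0.0000 + 0.5636·2.4800] = 1.3441; exercise value = 0.0000 ≤ continuation, so V_ud = 1.3441
Node dd (S = 35.2): continuation = 1/1.04·[0.4364·2.4800 + 0.5636·21.8400] = 12.8769; exercise value = 14.8000 > continuation, so V_dd = 14.8000 (exercise)
Node u (S = 74.25): continuation = 1/1.04·[0.4364·0.0000 + 0.5636·1.3441] = 0.7284; exercise value = 0.0000 ≤ continuation, so V_u = 0.7284
Node d (S = 44): continuation = 1/1.04·[0.4364·1.3441 + 0.5636·14.8000] = 8.5849; exercise value = 6.0000 ≤ continuation, so V_d = 8.5849
Node 0 (S = 55): continuation = 1/1.04·[0.4364·0.7284 + 0.5636·8.5849] = 4.9583; exercise value = 0.0000 ≤ continuation, so V_0 = 4.9583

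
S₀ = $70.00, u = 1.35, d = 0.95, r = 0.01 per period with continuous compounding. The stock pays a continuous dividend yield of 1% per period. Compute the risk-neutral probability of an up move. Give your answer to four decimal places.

Per-period risk-free factor R = e^0.01 = 1.0101; dividend-adjusted growth = e^(0.01−0.01) = 1.0000.
Risk-neutral probability p = (1.0000 − 0.95)/(1.35 − 0.95) = 0.0500/0.4000 = 0.1250

p = 0.1250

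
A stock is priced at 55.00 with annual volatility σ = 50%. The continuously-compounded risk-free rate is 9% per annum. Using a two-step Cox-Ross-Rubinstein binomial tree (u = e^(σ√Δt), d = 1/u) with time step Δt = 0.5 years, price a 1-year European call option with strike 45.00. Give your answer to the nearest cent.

CRR parameters: u = e^(σ√Δt) = e^(0.5·√0.5) = 1.4241, d = 1/u = 0.7022
Per-period rate: rΔt = 0.09·0.5 = 0.045, so R = e^0.045 = 1.0460
Risk-neutral probability p = (e^0.045 − 0.7022)/(1.4241 − 0.7022) = 0.3438/0.7219 = 0.4763
Terminal stock prices: S_uu = 111.5, S_ud = 55, S_dd = 27.12
Terminal payoffs (S − K): max(66.55, 0) = 66.55, max(10, 0) = 10, max(-17.88, 0) = 0
Node u (S = 78.33): V_u = e^(−0.045)·[0.4763·66.5463 + 0.5237·10.0000] = 35.3067
Node d (S = 38.62): V_d = e^(−0.045)·[0.4763·10.0000 + 0.5237·0.0000] = 4.5532
Node 0 (S = 55): V_0 = e^(−0.045)·[0.4763·35.3067 + 0.5237·4.5532] = 18.3555

18.36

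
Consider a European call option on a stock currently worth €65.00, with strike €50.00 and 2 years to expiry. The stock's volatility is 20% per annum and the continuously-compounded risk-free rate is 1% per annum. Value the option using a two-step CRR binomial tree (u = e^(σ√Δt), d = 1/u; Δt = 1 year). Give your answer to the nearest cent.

€17.73

CRR parameters: u = e^(σ√Δt) = e^(0.2·√1) = 1.2214, d = 1/u = 0.8187
Per-period rate: rΔt = 0.01·1 = 0.01, so R = e^0.01 = 1.0101
Risk-neutral probability p = (e^0.01 − 0.8187)/(1.2214 − 0.8187) = 0.1913/0.4027 = 0.4751
Terminal stock prices: S_uu = 96.97, S_ud = 65, S_dd = 43.57
Terminal payoffs (S − K): max(46.97, 0) = 46.97, max(15, 0) = 15, max(-6.429, 0) = 0
Node u (S = 79.39): V_u = e^(−0.01)·[0.4751·46.9686 + 0.5249·15.0000] = 29.8887
Node d (S = 53.22): V_d = e^(−0.01)·[0.4751·15.0000 + 0.5249·0.0000] = 7.0560
Node 0 (S = 65): V_0 = e^(−0.01)·[0.4751·29.8887 + 0.5249·7.0560] = 17.7262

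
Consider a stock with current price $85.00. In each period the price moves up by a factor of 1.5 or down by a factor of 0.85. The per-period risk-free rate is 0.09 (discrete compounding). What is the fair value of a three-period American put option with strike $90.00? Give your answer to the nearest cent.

$10.27

Risk-neutral probability p = (1 + 0.09 − 0.85)/(1.5 − 0.85) = 0.2400/0.6500 = 0.3692
Terminal stock prices: S_uuu = 286.9, S_uud = 162.6, S_udd = 92.12, S_ddd = 52.2
Terminal payoffs (K − S): max(-196.9, 0) = 0, max(-72.56, 0) = 0, max(-2.119, 0) = 0, max(37.8, 0) = 37.8
Node uu (S = 191.2): continuation = 1/1.09·[0.3692·0.0000 + 0.6308·0.0000] = 0.0000; exercise value = 0.0000 ≤ continuation, so V_uu = 0.0000
Node ud (S = 108.4): continuation = 1/1.09·[0.3692·0.0000 + 0.6308·0.0000] = 0.0000; exercise value = 0.0000 ≤ continuation, so V_ud = 0.0000
Node dd (S = 61.41): continuation = 1/1.09·[0.3692·0.0000 + 0.6308·37.7994] = 21.8740; exercise value = 28.5875 > continuation, so V_dd = 28.5875 (exercise)
Node u (S = 127.5): continuation = 1/1.09·[0.3692·0.0000 + 0.6308·0.0000] = 0.0000; exercise value = 0.0000 ≤ continuation, so V_u = 0.0000
Node d (S = 72.25): continuation = 1/1.09·[0.3692·0.0000 + 0.6308·28.5875] = 16.5432; exercise value = 17.7500 > continuation, so V_d = 17.7500 (exercise)
Node 0 (S = 85): continuation = 1/1.09·[0.3692·0.0000 + 0.6308·17.7500] = 10.2717; exercise value = 5.0000 ≤ continuation, so V_0 = 10.2717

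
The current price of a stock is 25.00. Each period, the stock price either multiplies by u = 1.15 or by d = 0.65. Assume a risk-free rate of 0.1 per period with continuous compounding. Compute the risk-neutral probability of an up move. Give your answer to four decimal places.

Risk-neutral probability p = (e^0.1 − 0.65)/(1.15 − 0.65) = 0.4552/0.5000 = 0.9103

p = 0.9103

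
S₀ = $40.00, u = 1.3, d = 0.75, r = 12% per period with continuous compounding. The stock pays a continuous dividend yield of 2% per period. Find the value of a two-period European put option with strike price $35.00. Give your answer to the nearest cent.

Per-period risk-free factor R = e^0.12 = 1.1275; dividend-adjusted growth = e^(0.12−0.02) = 1.1052.
Risk-neutral probability p = (1.1052 − 0.75)/(1.3 − 0.75) = 0.3552/0.5500 = 0.6458
Terminal stock prices: S_uu = 67.6, S_ud = 39, S_dd = 22.5
Terminal payoffs (K − S): max(-32.6, 0) = 0, max(-4, 0) = 0, max(12.5, 0) = 12.5
Node u (S = 52): V_u = e^(−0.12)·[0.6458·0.0000 + 0.3542·0.0000] = 0.0000
Node d (S = 30): V_d = e^(−0.12)·[0.6458·0.0000 + 0.3542·12.5000] = 3.9272
Node 0 (S = 40): V_0 = e^(−0.12)·[0.6458·0.0000 + 0.3542·3.9272] = 1.2338

$1.23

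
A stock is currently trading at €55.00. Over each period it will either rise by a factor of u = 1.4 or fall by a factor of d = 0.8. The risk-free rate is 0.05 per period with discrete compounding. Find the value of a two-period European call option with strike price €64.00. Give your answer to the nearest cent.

Risk-neutral probability p = (1 + 0.05 − 0.8)/(1.4 − 0.8) = 0.2500/0.6000 = 0.4167
Terminal stock prices: S_uu = 107.8, S_ud = 61.6, S_dd = 35.2
Terminal payoffs (S − K): max(43.8, 0) = 43.8, max(-2.4, 0) = 0, max(-28.8, 0) = 0
Node u (S = 77): V_u = 1/1.05·[0.4167·43.8000 + 0.5833·0.0000] = 17.3810
Node d (S = 44): V_d = 1/1.05·[0.4167·0.0000 + 0.5833·0.0000] = 0.0000
Node 0 (S = 55): V_0 = 1/1.05·[0.4167·17.3810 + 0.5833·0.0000] = 6.8972

€6.90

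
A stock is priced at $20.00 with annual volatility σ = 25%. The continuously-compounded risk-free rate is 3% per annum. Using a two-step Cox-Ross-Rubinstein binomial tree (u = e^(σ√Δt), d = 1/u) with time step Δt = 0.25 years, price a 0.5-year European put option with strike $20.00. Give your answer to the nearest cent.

CRR parameters: u = e^(σ√Δt) = e^(0.25·√0.25) = 1.1331, d = 1/u = 0.8825
Per-period rate: rΔt = 0.03·0.25 = 0.0075, so R = e^0.0075 = 1.0075
Risk-neutral probability p = (e^0.0075 − 0.8825)/(1.1331 − 0.8825) = 0.1250/0.2507 = 0.4988
Terminal stock prices: S_uu = 25.68, S_ud = 20, S_dd = 15.58
Terminal payoffs (K − S): max(-5.681, 0) = 0, max(0, 0) = 0, max(4.424, 0) = 4.424
Node u (S = 22.66): V_u = e^(−0.0075)·[0.4988·0.0000 + 0.5012·0.0000] = 0.0000
Node d (S = 17.65): V_d = e^(−0.0075)·[0.4988·0.0000 + 0.5012·4.4240] = 2.2006
Node 0 (S = 20): V_0 = e^(−0.0075)·[0.4988·0.0000 + 0.5012·2.2006] = 1.0947

$1.09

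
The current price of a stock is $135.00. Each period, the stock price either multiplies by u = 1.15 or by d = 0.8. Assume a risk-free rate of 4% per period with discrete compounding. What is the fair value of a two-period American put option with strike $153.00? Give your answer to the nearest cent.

$19.34

Risk-neutral probability p = (1 + 0.04 − 0.8)/(1.15 − 0.8) = 0.2400/0.3500 = 0.6857
Terminal stock prices: S_uu = 178.5, S_ud = 124.2, S_dd = 86.4
Terminal payoffs (K − S): max(-25.54, 0) = 0, max(28.8, 0) = 28.8, max(66.6, 0) = 66.6
Node u (S = 155.2): continuation = 1/1.04·[0.6857·0.0000 + 0.3143·28.8000] = 8.7033; exercise value = 0.0000 ≤ continuation, so V_u = 8.7033
Node d (S = 108): continuation = 1/1.04·[0.6857·28.8000 + 0.3143·66.6000] = 39.1154; exercise value = 45.0000 > continuation, so V_d = 45.0000 (exercise)
Node 0 (S = 135): continuation = 1/1.04·[0.6857·8.7033 + 0.3143·45.0000] = 19.3373; exercise value = 18.0000 ≤ continuation, so V_0 = 19.3373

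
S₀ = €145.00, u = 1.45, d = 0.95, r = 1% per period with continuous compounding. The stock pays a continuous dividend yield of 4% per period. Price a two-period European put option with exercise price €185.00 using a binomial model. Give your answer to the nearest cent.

€48.81

Per-period risk-free factor R = e^0.01 = 1.0101; dividend-adjusted growth = e^(0.01−0.04) = 0.9704.
Risk-neutral probability p = (0.9704 − 0.95)/(1.45 − 0.95) = 0.0204/0.5000 = 0.0409
Terminal stock prices: S_uu = 304.9, S_ud = 199.7, S_dd = 130.9
Terminal payoffs (K − S): max(-119.9, 0) = 0, max(-14.74, 0) = 0, max(54.14, 0) = 54.14
Node u (S = 210.2): V_u = e^(−0.01)·[0.0409·0.0000 + 0.9591·0.0000] = 0.0000
Node d (S = 137.8): V_d = e^(−0.01)·[0.0409·0.0000 + 0.9591·54.1375] = 51.4071
Node 0 (S = 145): V_0 = e^(−0.01)·[0.0409·0.0000 + 0.9591·51.4071] = 48.8144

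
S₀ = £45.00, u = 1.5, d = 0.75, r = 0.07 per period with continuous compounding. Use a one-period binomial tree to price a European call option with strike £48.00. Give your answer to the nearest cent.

£7.82

Risk-neutral probability p = (e^0.07 − 0.75)/(1.5 − 0.75) = 0.3225/0.7500 = 0.4300
Terminal stock prices: S_u = 67.5, S_d = 33.75
Terminal payoffs (S − K): max(19.5, 0) = 19.5, max(-14.25, 0) = 0
Node 0 (S = 45): V_0 = e^(−0.07)·[0.4300·19.5000 + 0.5700·0.0000] = 7.8183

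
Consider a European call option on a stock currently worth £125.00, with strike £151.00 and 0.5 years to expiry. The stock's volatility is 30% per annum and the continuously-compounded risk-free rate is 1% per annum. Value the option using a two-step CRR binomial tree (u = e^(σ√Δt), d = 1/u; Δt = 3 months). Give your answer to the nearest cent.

£3.91

CRR parameters: u = e^(σ√Δt) = e^(0.3·√0.25) = 1.1618, d = 1/u = 0.8607
Per-period rate: rΔt = 0.01·0.25 = 0.0025, so R = e^0.0025 = 1.0025
Risk-neutral probability p = (e^0.0025 − 0.8607)/(1.1618 − 0.8607) = 0.1418/0.3011 = 0.4709
Terminal stock prices: S_uu = 168.7, S_ud = 125, S_dd = 92.6
Terminal payoffs (S − K): max(17.73, 0) = 17.73, max(-26, 0) = 0, max(-58.4, 0) = 0
Node u (S = 145.2): V_u = e^(−0.0025)·[0.4709·17.7324 + 0.5291·0.0000] = 8.3290
Node d (S = 107.6): V_d = e^(−0.0025)·[0.4709·0.0000 + 0.5291·0.0000] = 0.0000
Node 0 (S = 125): V_0 = e^(−0.0025)·[0.4709·8.3290 + 0.5291·0.0000] = 3.9122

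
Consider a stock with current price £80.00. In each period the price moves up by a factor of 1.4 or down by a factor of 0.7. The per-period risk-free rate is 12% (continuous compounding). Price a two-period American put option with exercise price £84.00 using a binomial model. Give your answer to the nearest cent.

Risk-neutral probability p = (e^0.12 − 0.7)/(1.4 − 0.7) = 0.4275/0.7000 = 0.6107
Terminal stock prices: S_uu = 156.8, S_ud = 78.4, S_dd = 39.2
Terminal payoffs (K − S): max(-72.8, 0) = 0, max(5.6, 0) = 5.6, max(44.8, 0) = 44.8
Node u (S = 112): continuation = e^(−0.12)·[0.6107·0.0000 + 0.3893·5.6000] = 1.9335; exercise value = 0.0000 ≤ continuation, so V_u = 1.9335
Node d (S = 56): continuation = e^(−0.12)·[0.6107·5.6000 + 0.3893·44.8000] = 18.5013; exercise value = 28.0000 > continuation, so V_d = 28.0000 (exercise)
Node 0 (S = 80): continuation = e^(−0.12)·[0.6107·1.9335 + 0.3893·28.0000] = 10.7148; exercise value = 4.0000 ≤ continuation, so V_0 = 10.7148

£10.71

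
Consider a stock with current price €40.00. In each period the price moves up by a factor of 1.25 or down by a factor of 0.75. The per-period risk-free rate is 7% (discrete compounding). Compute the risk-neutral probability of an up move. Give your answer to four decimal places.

p = 0.6400

Risk-neutral probability p = (1 + 0.07 − 0.75)/(1.25 − 0.75) = 0.3200/0.5000 = 0.6400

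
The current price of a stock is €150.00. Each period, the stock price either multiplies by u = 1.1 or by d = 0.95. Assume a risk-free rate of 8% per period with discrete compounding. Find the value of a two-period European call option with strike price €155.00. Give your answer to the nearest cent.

€17.41

Risk-neutral probability p = (1 + 0.08 − 0.95)/(1.1 − 0.95) = 0.1300/0.1500 = 0.8667
Terminal stock prices: S_uu = 181.5, S_ud = 156.8, S_dd = 135.4
Terminal payoffs (S − K): max(26.5, 0) = 26.5, max(1.75, 0) = 1.75, max(-19.62, 0) = 0
Node u (S = 165): V_u = 1/1.08·[0.8667·26.5000 + 0.1333·1.7500] = 21.4815
Node d (S = 142.5): V_d = 1/1.08·[0.8667·1.7500 + 0.1333·0.0000] = 1.4043
Node 0 (S = 150): V_0 = 1/1.08·[0.8667·21.4815 + 0.1333·1.4043] = 17.4116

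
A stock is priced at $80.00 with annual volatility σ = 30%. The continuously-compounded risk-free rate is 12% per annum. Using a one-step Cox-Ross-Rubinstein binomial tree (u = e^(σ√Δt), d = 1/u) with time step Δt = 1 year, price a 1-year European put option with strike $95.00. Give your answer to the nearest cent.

CRR parameters: u = e^(σ√Δt) = e^(0.3·√1) = 1.3499, d = 1/u = 0.7408
Per-period rate: rΔt = 0.12·1 = 0.12, so R = e^0.12 = 1.1275
Risk-neutral probability p = (e^0.12 − 0.7408)/(1.3499 − 0.7408) = 0.3867/0.6090 = 0.6349
Terminal stock prices: S_u = 108, S_d = 59.27
Terminal payoffs (K − S): max(-12.99, 0) = 0, max(35.73, 0) = 35.73
Node 0 (S = 80): V_0 = e^(−0.12)·[0.6349·0.0000 + 0.3651·35.7345] = 11.5714

$11.57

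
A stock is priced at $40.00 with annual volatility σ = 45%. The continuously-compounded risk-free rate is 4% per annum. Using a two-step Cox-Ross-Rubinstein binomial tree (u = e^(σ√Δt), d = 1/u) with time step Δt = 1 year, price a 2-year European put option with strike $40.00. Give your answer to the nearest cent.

CRR parameters: u = e^(σ√Δt) = e^(0.45·√1) = 1.5683, d = 1/u = 0.6376
Per-period rate: rΔt = 0.04·1 = 0.04, so R = e^0.04 = 1.0408
Risk-neutral probability p = (e^0.04 − 0.6376)/(1.5683 − 0.6376) = 0.4032/0.9307 = 0.4332
Terminal stock prices: S_uu = 98.38, S_ud = 40, S_dd = 16.26
Terminal payoffs (K − S): max(-58.38, 0) = 0, max(0, 0) = 0, max(23.74, 0) = 23.74
Node u (S = 62.73): V_u = e^(−0.04)·[0.4332·0.0000 + 0.5668·0.0000] = 0.0000
Node d (S = 25.51): V_d = e^(−0.04)·[0.4332·0.0000 + 0.5668·23.7372] = 12.9265
Node 0 (S = 40): V_0 = e^(−0.04)·[0.4332·0.0000 + 0.5668·12.9265] = 7.0393

$7.04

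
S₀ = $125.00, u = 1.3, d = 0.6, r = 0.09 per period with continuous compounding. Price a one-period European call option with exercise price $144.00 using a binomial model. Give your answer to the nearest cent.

$11.94

Risk-neutral probability p = (e^0.09 − 0.6)/(1.3 − 0.6) = 0.4942/0.7000 = 0.7060
Terminal stock prices: S_u = 162.5, S_d = 75
Terminal payoffs (S − K): max(18.5, 0) = 18.5, max(-69, 0) = 0
Node 0 (S = 125): V_0 = e^(−0.09)·[0.7060·18.5000 + 0.2940·0.0000] = 11.9362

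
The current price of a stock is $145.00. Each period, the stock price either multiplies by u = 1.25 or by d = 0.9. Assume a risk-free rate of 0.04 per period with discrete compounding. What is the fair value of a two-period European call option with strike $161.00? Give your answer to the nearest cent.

Risk-neutral probability p = (1 + 0.04 − 0.9)/(1.25 − 0.9) = 0.1400/0.3500 = 0.4000
Terminal stock prices: S_uu = 226.6, S_ud = 163.1, S_dd = 117.5
Terminal payoffs (S − K): max(65.56, 0) = 65.56, max(2.125, 0) = 2.125, max(-43.55, 0) = 0
Node u (S = 181.2): V_u = 1/1.04·[0.4000·65.5625 + 0.6000·2.1250] = 26.4423
Node d (S = 130.5): V_d = 1/1.04·[0.4000·2.1250 + 0.6000·0.0000] = 0.8173
Node 0 (S = 145): V_0 = 1/1.04·[0.4000·26.4423 + 0.6000·0.8173] = 10.6416

$10.64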